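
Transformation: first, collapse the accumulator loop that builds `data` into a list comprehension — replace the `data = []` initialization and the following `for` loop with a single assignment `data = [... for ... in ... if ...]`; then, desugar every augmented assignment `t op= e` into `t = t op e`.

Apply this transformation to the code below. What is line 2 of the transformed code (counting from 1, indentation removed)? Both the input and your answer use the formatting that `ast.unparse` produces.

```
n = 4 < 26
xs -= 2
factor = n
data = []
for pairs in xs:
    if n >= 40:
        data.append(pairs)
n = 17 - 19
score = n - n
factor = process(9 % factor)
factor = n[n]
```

xs = xs - 2

Transformed code:
n = 4 < 26
xs = xs - 2
factor = n
data = [pairs for pairs in xs if n >= 40]
n = 17 - 19
score = n - n
factor = process(9 % factor)
factor = n[n]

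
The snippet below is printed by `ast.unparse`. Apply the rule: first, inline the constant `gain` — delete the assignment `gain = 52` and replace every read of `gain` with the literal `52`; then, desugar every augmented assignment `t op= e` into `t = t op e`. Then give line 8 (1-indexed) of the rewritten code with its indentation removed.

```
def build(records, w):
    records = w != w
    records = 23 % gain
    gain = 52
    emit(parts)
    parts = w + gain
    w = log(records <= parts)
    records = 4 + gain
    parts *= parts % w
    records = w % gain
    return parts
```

parts = parts * (parts % w)

Transformed code:
def build(records, w):
    records = w != w
    records = 23 % 52
    emit(parts)
    parts = w + 52
    w = log(records <= parts)
    records = 4 + 52
    parts = parts * (parts % w)
    records = w % 52
    return parts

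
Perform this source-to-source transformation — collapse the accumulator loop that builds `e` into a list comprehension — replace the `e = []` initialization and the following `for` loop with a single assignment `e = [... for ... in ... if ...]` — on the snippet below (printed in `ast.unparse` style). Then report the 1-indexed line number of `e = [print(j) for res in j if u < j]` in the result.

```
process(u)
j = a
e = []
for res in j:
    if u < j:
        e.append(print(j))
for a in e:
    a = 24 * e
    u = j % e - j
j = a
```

3

Transformed code:
process(u)
j = a
e = [print(j) for res in j if u < j]
for a in e:
    a = 24 * e
    u = j % e - j
j = a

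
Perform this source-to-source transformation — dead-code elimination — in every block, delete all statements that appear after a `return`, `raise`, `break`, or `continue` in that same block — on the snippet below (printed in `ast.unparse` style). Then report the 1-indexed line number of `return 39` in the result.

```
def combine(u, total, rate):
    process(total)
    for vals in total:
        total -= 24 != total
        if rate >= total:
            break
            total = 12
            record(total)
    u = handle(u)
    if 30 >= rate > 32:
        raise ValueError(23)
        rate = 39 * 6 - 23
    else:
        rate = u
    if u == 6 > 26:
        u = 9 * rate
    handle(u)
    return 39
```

Transformed code:
def combine(u, total, rate):
    process(total)
    for vals in total:
        total -= 24 != total
        if rate >= total:
            break
    u = handle(u)
    if 30 >= rate > 32:
        raise ValueError(23)
    else:
        rate = u
    if u == 6 > 26:
        u = 9 * rate
    handle(u)
    return 39

15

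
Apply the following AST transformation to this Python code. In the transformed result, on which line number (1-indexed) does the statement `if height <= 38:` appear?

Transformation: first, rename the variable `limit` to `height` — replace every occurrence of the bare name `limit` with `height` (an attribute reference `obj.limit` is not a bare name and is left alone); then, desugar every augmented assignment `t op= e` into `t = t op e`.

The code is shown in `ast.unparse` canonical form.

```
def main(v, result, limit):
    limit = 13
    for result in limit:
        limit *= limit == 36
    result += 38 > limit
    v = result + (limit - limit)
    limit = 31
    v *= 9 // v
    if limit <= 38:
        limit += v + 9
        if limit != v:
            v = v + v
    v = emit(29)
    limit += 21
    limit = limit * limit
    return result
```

9

Transformed code:
def main(v, result, height):
    height = 13
    for result in height:
        height = height * (height == 36)
    result = result + (38 > height)
    v = result + (height - height)
    height = 31
    v = v * (9 // v)
    if height <= 38:
        height = height + (v + 9)
        if height != v:
            v = v + v
    v = emit(29)
    height = height + 21
    height = height * height
    return result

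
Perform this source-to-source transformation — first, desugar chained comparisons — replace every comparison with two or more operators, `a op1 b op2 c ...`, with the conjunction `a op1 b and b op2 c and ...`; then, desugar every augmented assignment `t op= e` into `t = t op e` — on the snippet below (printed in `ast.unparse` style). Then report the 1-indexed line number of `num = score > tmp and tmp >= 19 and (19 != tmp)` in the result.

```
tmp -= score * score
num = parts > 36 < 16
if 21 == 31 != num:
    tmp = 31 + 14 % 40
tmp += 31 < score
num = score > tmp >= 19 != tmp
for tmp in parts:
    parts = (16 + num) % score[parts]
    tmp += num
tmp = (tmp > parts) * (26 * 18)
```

Transformed code:
tmp = tmp - score * score
num = parts > 36 and 36 < 16
if 21 == 31 and 31 != num:
    tmp = 31 + 14 % 40
tmp = tmp + (31 < score)
num = score > tmp and tmp >= 19 and (19 != tmp)
for tmp in parts:
    parts = (16 + num) % score[parts]
    tmp = tmp + num
tmp = (tmp > parts) * (26 * 18)

6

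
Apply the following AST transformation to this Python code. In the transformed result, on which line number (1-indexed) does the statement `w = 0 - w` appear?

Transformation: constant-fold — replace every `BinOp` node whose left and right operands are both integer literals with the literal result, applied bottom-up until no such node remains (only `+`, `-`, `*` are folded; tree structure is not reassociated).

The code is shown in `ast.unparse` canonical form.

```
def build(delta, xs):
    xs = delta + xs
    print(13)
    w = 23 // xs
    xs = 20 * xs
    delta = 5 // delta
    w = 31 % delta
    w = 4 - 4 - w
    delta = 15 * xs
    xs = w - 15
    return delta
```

Transformed code:
def build(delta, xs):
    xs = delta + xs
    print(13)
    w = 23 // xs
    xs = 20 * xs
    delta = 5 // delta
    w = 31 % delta
    w = 0 - w
    delta = 15 * xs
    xs = w - 15
    return delta

8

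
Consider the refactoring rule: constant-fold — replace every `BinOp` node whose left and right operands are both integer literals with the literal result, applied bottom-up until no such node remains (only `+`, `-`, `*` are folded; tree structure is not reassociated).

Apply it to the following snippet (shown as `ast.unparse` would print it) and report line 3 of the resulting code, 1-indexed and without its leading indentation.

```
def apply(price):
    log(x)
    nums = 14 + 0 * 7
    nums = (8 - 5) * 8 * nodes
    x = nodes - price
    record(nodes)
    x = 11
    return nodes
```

nums = 14

Transformed code:
def apply(price):
    log(x)
    nums = 14
    nums = 24 * nodes
    x = nodes - price
    record(nodes)
    x = 11
    return nodes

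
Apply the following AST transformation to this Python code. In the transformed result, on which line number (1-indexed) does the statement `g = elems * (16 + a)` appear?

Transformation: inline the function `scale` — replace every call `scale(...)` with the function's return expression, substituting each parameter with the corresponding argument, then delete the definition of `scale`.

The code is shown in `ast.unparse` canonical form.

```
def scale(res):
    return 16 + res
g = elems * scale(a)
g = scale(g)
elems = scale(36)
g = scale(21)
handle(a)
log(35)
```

Transformed code:
g = elems * (16 + a)
g = 16 + g
elems = 16 + 36
g = 16 + 21
handle(a)
log(35)

1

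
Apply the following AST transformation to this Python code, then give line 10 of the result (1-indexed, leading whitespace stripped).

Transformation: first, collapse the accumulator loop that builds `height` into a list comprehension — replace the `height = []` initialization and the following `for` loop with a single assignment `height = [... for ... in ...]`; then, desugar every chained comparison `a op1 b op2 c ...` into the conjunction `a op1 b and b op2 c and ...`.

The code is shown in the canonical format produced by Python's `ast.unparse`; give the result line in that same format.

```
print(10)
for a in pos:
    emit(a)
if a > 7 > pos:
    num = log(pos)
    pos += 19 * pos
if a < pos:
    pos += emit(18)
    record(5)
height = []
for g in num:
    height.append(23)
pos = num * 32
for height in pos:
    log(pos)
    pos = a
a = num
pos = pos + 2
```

Transformed code:
print(10)
for a in pos:
    emit(a)
if a > 7 and 7 > pos:
    num = log(pos)
    pos += 19 * pos
if a < pos:
    pos += emit(18)
    record(5)
height = [23 for g in num]
pos = num * 32
for height in pos:
    log(pos)
    pos = a
a = num
pos = pos + 2

height = [23 for g in num]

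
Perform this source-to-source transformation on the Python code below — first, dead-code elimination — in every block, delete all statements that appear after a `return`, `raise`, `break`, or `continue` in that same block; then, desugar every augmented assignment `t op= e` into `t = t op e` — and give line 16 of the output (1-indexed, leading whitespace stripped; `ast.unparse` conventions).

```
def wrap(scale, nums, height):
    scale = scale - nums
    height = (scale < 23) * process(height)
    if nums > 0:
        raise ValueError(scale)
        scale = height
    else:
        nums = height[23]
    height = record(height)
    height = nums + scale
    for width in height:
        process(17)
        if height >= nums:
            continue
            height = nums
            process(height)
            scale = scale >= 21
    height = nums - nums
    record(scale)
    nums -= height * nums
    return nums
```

nums = nums - height * nums

Transformed code:
def wrap(scale, nums, height):
    scale = scale - nums
    height = (scale < 23) * process(height)
    if nums > 0:
        raise ValueError(scale)
    else:
        nums = height[23]
    height = record(height)
    height = nums + scale
    for width in height:
        process(17)
        if height >= nums:
            continue
    height = nums - nums
    record(scale)
    nums = nums - height * nums
    return nums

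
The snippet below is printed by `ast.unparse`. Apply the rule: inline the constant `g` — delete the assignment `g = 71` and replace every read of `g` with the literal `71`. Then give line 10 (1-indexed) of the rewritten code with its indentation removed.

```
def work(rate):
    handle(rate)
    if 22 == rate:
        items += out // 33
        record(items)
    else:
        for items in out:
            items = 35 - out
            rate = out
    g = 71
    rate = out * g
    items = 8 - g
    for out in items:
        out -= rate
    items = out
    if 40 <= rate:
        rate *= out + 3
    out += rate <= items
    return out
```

rate = out * 71

Transformed code:
def work(rate):
    handle(rate)
    if 22 == rate:
        items += out // 33
        record(items)
    else:
        for items in out:
            items = 35 - out
            rate = out
    rate = out * 71
    items = 8 - 71
    for out in items:
        out -= rate
    items = out
    if 40 <= rate:
        rate *= out + 3
    out += rate <= items
    return out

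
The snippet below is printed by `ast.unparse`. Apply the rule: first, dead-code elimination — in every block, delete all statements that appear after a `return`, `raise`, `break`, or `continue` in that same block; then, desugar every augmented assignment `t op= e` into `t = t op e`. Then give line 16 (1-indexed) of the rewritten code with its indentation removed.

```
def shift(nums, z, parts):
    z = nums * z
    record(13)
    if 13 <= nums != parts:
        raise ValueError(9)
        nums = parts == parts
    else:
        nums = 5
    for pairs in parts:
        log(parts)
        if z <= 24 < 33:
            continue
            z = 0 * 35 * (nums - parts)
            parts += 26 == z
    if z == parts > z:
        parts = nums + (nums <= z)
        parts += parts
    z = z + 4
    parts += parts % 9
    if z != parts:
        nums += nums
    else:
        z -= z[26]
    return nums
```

parts = parts + parts % 9

Transformed code:
def shift(nums, z, parts):
    z = nums * z
    record(13)
    if 13 <= nums != parts:
        raise ValueError(9)
    else:
        nums = 5
    for pairs in parts:
        log(parts)
        if z <= 24 < 33:
            continue
    if z == parts > z:
        parts = nums + (nums <= z)
        parts = parts + parts
    z = z + 4
    parts = parts + parts % 9
    if z != parts:
        nums = nums + nums
    else:
        z = z - z[26]
    return nums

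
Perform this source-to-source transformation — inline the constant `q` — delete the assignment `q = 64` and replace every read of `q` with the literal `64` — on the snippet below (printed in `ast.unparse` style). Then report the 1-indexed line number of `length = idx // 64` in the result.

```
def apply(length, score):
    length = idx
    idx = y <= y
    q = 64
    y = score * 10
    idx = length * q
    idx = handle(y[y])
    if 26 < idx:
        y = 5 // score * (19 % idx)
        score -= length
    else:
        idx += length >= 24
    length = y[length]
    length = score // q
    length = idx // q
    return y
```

Transformed code:
def apply(length, score):
    length = idx
    idx = y <= y
    y = score * 10
    idx = length * 64
    idx = handle(y[y])
    if 26 < idx:
        y = 5 // score * (19 % idx)
        score -= length
    else:
        idx += length >= 24
    length = y[length]
    length = score // 64
    length = idx // 64
    return y

14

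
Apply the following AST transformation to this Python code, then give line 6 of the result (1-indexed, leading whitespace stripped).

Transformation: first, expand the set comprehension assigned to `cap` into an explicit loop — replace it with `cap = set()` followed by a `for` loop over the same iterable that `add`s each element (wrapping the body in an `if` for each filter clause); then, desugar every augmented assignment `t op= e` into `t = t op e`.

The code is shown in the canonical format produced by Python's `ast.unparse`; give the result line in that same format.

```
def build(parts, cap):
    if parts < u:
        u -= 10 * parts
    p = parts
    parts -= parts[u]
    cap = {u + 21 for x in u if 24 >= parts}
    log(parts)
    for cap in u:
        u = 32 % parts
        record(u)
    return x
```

cap = set()

Transformed code:
def build(parts, cap):
    if parts < u:
        u = u - 10 * parts
    p = parts
    parts = parts - parts[u]
    cap = set()
    for x in u:
        if 24 >= parts:
            cap.add(u + 21)
    log(parts)
    for cap in u:
        u = 32 % parts
        record(u)
    return x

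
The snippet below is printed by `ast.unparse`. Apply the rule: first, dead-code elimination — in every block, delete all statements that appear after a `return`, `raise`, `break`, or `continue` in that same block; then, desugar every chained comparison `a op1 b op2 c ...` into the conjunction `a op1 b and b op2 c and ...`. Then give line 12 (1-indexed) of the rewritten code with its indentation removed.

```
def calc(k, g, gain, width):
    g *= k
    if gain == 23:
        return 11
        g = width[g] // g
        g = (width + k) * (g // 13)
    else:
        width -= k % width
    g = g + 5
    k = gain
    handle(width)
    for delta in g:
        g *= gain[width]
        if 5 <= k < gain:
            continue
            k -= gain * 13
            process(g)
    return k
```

if 5 <= k and k < gain:

Transformed code:
def calc(k, g, gain, width):
    g *= k
    if gain == 23:
        return 11
    else:
        width -= k % width
    g = g + 5
    k = gain
    handle(width)
    for delta in g:
        g *= gain[width]
        if 5 <= k and k < gain:
            continue
    return k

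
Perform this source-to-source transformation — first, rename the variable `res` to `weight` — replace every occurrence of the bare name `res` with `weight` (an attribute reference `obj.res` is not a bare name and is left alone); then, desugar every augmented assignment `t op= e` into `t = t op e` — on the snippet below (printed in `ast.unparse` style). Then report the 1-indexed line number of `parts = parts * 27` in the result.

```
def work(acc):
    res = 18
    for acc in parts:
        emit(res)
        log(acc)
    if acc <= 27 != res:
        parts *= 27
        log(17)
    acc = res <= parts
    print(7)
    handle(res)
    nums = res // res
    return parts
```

7

Transformed code:
def work(acc):
    weight = 18
    for acc in parts:
        emit(weight)
        log(acc)
    if acc <= 27 != weight:
        parts = parts * 27
        log(17)
    acc = weight <= parts
    print(7)
    handle(weight)
    nums = weight // weight
    return parts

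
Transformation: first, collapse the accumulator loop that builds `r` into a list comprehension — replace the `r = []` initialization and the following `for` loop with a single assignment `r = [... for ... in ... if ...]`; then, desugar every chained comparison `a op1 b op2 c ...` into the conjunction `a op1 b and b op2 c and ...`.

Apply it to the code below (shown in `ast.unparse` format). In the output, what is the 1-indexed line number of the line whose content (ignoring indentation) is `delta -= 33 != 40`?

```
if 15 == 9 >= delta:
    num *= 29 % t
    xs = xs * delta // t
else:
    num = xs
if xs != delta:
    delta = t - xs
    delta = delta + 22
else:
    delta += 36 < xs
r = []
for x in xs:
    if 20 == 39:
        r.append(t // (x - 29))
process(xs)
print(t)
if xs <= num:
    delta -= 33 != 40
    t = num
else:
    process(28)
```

15

Transformed code:
if 15 == 9 and 9 >= delta:
    num *= 29 % t
    xs = xs * delta // t
else:
    num = xs
if xs != delta:
    delta = t - xs
    delta = delta + 22
else:
    delta += 36 < xs
r = [t // (x - 29) for x in xs if 20 == 39]
process(xs)
print(t)
if xs <= num:
    delta -= 33 != 40
    t = num
else:
    process(28)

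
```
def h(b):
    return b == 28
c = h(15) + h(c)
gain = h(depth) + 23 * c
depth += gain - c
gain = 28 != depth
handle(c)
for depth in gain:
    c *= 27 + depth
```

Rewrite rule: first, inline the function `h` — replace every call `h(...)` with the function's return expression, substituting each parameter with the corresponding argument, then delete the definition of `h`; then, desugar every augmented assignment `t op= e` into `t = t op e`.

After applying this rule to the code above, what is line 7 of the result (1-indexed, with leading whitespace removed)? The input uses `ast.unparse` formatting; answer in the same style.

c = c * (27 + depth)

Transformed code:
c = (15 == 28) + (c == 28)
gain = (depth == 28) + 23 * c
depth = depth + (gain - c)
gain = 28 != depth
handle(c)
for depth in gain:
    c = c * (27 + depth)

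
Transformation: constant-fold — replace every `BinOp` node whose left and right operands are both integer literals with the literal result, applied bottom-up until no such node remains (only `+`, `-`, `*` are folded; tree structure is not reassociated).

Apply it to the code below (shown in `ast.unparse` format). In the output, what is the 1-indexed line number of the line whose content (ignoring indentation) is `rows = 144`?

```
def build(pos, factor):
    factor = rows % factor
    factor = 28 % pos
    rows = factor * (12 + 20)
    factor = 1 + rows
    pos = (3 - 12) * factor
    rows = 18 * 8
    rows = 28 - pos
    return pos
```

Transformed code:
def build(pos, factor):
    factor = rows % factor
    factor = 28 % pos
    rows = factor * 32
    factor = 1 + rows
    pos = -9 * factor
    rows = 144
    rows = 28 - pos
    return pos

7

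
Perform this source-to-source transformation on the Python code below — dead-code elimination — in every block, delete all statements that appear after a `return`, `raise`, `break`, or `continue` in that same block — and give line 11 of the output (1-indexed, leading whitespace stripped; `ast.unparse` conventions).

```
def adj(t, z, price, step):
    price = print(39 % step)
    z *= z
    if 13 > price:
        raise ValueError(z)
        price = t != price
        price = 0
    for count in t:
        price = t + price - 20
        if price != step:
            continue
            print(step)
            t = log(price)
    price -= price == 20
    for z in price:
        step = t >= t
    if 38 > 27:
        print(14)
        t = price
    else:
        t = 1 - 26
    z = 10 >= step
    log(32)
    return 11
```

for z in price:

Transformed code:
def adj(t, z, price, step):
    price = print(39 % step)
    z *= z
    if 13 > price:
        raise ValueError(z)
    for count in t:
        price = t + price - 20
        if price != step:
            continue
    price -= price == 20
    for z in price:
        step = t >= t
    if 38 > 27:
        print(14)
        t = price
    else:
        t = 1 - 26
    z = 10 >= step
    log(32)
    return 11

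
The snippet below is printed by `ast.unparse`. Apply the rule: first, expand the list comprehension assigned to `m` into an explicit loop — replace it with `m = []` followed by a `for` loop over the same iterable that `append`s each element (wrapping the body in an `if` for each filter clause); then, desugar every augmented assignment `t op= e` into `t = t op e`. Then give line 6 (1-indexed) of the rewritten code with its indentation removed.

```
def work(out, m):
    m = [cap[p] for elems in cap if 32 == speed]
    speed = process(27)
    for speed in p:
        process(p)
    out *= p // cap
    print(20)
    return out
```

speed = process(27)

Transformed code:
def work(out, m):
    m = []
    for elems in cap:
        if 32 == speed:
            m.append(cap[p])
    speed = process(27)
    for speed in p:
        process(p)
    out = out * (p // cap)
    print(20)
    return out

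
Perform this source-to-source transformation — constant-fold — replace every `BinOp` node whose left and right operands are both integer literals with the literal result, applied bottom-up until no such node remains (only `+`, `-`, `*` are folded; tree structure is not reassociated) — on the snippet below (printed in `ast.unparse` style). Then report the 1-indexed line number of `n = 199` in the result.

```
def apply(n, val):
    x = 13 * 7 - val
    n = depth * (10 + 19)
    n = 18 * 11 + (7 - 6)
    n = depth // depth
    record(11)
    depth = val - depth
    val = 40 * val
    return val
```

Transformed code:
def apply(n, val):
    x = 91 - val
    n = depth * 29
    n = 199
    n = depth // depth
    record(11)
    depth = val - depth
    val = 40 * val
    return val

4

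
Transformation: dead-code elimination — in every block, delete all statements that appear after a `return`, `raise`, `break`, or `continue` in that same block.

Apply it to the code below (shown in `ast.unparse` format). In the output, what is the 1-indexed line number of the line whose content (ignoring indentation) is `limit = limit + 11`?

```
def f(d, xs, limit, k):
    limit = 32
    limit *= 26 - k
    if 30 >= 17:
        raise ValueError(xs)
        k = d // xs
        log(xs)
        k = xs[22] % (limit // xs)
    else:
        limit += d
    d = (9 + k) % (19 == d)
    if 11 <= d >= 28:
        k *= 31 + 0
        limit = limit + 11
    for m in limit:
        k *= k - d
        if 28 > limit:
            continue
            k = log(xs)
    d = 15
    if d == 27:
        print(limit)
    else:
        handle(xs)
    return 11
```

Transformed code:
def f(d, xs, limit, k):
    limit = 32
    limit *= 26 - k
    if 30 >= 17:
        raise ValueError(xs)
    else:
        limit += d
    d = (9 + k) % (19 == d)
    if 11 <= d >= 28:
        k *= 31 + 0
        limit = limit + 11
    for m in limit:
        k *= k - d
        if 28 > limit:
            continue
    d = 15
    if d == 27:
        print(limit)
    else:
        handle(xs)
    return 11

11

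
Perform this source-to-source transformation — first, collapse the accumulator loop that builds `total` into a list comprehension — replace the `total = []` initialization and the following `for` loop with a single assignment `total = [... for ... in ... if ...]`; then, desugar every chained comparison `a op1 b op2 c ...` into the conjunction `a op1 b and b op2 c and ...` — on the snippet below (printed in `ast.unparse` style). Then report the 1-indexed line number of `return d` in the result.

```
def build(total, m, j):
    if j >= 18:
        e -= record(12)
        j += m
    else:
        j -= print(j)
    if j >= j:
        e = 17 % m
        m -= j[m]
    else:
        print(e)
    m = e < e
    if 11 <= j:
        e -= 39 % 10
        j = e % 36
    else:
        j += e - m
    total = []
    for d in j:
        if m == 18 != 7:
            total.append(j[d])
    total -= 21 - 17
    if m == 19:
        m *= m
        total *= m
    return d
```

23

Transformed code:
def build(total, m, j):
    if j >= 18:
        e -= record(12)
        j += m
    else:
        j -= print(j)
    if j >= j:
        e = 17 % m
        m -= j[m]
    else:
        print(e)
    m = e < e
    if 11 <= j:
        e -= 39 % 10
        j = e % 36
    else:
        j += e - m
    total = [j[d] for d in j if m == 18 and 18 != 7]
    total -= 21 - 17
    if m == 19:
        m *= m
        total *= m
    return d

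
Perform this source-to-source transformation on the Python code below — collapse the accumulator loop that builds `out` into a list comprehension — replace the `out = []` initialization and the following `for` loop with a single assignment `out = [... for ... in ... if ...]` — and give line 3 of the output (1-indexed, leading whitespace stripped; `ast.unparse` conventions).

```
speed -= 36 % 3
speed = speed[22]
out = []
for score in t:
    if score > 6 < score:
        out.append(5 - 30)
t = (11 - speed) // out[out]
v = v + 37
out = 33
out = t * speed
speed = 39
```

out = [5 - 30 for score in t if score > 6 < score]

Transformed code:
speed -= 36 % 3
speed = speed[22]
out = [5 - 30 for score in t if score > 6 < score]
t = (11 - speed) // out[out]
v = v + 37
out = 33
out = t * speed
speed = 39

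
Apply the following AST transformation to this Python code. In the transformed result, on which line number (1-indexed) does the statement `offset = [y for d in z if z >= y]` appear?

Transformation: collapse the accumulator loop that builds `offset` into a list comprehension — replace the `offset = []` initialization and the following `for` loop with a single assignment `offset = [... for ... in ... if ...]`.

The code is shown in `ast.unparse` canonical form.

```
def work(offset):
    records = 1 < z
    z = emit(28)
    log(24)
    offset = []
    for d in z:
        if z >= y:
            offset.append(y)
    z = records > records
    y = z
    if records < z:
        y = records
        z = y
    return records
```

5

Transformed code:
def work(offset):
    records = 1 < z
    z = emit(28)
    log(24)
    offset = [y for d in z if z >= y]
    z = records > records
    y = z
    if records < z:
        y = records
        z = y
    return records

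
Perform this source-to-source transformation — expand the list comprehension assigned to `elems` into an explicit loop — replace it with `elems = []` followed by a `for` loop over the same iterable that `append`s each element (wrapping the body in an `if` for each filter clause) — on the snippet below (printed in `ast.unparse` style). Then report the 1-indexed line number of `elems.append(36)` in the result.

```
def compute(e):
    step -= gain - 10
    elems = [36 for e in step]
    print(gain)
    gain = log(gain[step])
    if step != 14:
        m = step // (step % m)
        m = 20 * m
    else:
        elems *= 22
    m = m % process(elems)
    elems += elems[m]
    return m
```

5

Transformed code:
def compute(e):
    step -= gain - 10
    elems = []
    for e in step:
        elems.append(36)
    print(gain)
    gain = log(gain[step])
    if step != 14:
        m = step // (step % m)
        m = 20 * m
    else:
        elems *= 22
    m = m % process(elems)
    elems += elems[m]
    return m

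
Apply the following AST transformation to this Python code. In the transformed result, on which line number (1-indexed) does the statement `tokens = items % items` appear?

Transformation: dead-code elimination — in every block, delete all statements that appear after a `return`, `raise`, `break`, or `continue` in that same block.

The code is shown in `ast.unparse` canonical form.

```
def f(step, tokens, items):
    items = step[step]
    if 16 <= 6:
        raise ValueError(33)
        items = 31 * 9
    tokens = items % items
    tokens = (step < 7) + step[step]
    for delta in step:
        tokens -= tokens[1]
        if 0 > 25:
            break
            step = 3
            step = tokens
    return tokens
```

5

Transformed code:
def f(step, tokens, items):
    items = step[step]
    if 16 <= 6:
        raise ValueError(33)
    tokens = items % items
    tokens = (step < 7) + step[step]
    for delta in step:
        tokens -= tokens[1]
        if 0 > 25:
            break
    return tokens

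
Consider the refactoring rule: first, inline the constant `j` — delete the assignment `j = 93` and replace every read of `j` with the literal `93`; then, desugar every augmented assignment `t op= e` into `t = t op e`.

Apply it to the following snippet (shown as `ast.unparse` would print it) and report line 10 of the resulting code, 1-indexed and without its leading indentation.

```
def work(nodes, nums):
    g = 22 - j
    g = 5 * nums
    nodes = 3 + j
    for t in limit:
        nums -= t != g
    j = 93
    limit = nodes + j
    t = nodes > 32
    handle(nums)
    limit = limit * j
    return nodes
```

limit = limit * 93

Transformed code:
def work(nodes, nums):
    g = 22 - 93
    g = 5 * nums
    nodes = 3 + 93
    for t in limit:
        nums = nums - (t != g)
    limit = nodes + 93
    t = nodes > 32
    handle(nums)
    limit = limit * 93
    return nodes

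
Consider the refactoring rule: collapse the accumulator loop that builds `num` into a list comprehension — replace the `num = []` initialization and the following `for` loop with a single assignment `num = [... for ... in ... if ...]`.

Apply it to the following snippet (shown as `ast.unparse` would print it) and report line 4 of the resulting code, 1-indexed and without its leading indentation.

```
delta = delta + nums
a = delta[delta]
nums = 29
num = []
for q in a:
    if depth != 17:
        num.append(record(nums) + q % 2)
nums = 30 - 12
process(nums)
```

Transformed code:
delta = delta + nums
a = delta[delta]
nums = 29
num = [record(nums) + q % 2 for q in a if depth != 17]
nums = 30 - 12
process(nums)

num = [record(nums) + q % 2 for q in a if depth != 17]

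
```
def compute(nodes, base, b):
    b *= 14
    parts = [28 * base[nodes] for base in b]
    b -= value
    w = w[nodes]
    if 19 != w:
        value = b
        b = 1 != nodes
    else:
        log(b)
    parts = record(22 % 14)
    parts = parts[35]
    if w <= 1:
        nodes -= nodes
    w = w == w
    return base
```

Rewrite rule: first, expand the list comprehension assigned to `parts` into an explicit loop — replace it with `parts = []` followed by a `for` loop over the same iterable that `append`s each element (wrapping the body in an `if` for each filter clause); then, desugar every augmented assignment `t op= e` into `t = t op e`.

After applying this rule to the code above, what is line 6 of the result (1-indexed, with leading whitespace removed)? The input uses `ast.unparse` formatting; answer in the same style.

b = b - value

Transformed code:
def compute(nodes, base, b):
    b = b * 14
    parts = []
    for base in b:
        parts.append(28 * base[nodes])
    b = b - value
    w = w[nodes]
    if 19 != w:
        value = b
        b = 1 != nodes
    else:
        log(b)
    parts = record(22 % 14)
    parts = parts[35]
    if w <= 1:
        nodes = nodes - nodes
    w = w == w
    return base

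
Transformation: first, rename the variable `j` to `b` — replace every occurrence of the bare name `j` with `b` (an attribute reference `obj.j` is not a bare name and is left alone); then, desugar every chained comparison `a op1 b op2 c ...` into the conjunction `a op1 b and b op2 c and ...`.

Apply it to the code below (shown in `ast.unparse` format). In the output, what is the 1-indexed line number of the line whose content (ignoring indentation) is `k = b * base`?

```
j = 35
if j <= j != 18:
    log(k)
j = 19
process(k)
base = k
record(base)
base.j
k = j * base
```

Transformed code:
b = 35
if b <= b and b != 18:
    log(k)
b = 19
process(k)
base = k
record(base)
base.j
k = b * base

9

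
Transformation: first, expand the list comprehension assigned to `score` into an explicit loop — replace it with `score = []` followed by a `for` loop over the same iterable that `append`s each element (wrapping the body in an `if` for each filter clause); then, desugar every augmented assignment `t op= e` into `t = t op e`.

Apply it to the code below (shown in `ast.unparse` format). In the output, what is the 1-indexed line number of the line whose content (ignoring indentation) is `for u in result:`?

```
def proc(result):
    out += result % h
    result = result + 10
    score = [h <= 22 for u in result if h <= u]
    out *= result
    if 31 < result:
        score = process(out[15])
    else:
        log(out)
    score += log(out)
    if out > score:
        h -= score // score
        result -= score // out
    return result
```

Transformed code:
def proc(result):
    out = out + result % h
    result = result + 10
    score = []
    for u in result:
        if h <= u:
            score.append(h <= 22)
    out = out * result
    if 31 < result:
        score = process(out[15])
    else:
        log(out)
    score = score + log(out)
    if out > score:
        h = h - score // score
        result = result - score // out
    return result

5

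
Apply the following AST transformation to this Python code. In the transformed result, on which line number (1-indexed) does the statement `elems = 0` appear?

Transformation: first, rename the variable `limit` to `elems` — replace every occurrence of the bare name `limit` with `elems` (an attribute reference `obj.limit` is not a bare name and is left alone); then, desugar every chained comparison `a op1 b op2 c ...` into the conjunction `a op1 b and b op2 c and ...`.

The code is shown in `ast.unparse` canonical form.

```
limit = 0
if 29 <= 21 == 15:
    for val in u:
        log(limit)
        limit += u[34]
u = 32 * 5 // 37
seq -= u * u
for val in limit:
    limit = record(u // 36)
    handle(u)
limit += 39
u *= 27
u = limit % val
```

Transformed code:
elems = 0
if 29 <= 21 and 21 == 15:
    for val in u:
        log(elems)
        elems += u[34]
u = 32 * 5 // 37
seq -= u * u
for val in elems:
    elems = record(u // 36)
    handle(u)
elems += 39
u *= 27
u = elems % val

1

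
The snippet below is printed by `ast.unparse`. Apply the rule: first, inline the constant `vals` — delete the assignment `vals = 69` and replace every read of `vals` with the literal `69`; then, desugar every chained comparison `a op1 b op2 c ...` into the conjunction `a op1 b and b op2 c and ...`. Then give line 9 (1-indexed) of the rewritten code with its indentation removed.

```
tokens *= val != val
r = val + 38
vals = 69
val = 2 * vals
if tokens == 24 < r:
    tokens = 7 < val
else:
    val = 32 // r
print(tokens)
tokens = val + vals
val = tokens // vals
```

Transformed code:
tokens *= val != val
r = val + 38
val = 2 * 69
if tokens == 24 and 24 < r:
    tokens = 7 < val
else:
    val = 32 // r
print(tokens)
tokens = val + 69
val = tokens // 69

tokens = val + 69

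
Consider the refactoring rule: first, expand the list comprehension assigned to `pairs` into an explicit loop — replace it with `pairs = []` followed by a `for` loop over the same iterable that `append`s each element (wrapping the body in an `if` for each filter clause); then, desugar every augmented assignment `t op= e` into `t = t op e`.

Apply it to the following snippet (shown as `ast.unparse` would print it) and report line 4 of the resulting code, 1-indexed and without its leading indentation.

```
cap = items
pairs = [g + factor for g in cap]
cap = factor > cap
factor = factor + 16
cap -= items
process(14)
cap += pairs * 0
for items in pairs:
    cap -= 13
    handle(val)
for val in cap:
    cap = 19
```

Transformed code:
cap = items
pairs = []
for g in cap:
    pairs.append(g + factor)
cap = factor > cap
factor = factor + 16
cap = cap - items
process(14)
cap = cap + pairs * 0
for items in pairs:
    cap = cap - 13
    handle(val)
for val in cap:
    cap = 19

pairs.append(g + factor)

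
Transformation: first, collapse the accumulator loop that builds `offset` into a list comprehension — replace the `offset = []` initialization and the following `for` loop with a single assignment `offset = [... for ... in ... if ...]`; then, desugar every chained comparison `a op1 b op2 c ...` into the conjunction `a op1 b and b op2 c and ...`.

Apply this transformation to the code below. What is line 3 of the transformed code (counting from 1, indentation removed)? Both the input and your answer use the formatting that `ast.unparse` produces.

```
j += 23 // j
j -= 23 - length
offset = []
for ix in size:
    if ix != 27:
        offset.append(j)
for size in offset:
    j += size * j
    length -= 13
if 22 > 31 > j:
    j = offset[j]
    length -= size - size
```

offset = [j for ix in size if ix != 27]

Transformed code:
j += 23 // j
j -= 23 - length
offset = [j for ix in size if ix != 27]
for size in offset:
    j += size * j
    length -= 13
if 22 > 31 and 31 > j:
    j = offset[j]
    length -= size - size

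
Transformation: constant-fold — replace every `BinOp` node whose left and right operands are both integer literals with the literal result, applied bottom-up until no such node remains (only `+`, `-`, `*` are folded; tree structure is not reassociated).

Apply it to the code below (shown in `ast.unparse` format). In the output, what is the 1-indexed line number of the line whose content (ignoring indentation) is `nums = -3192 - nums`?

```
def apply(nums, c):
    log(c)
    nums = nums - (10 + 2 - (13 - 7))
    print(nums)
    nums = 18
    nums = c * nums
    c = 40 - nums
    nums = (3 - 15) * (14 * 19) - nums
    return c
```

Transformed code:
def apply(nums, c):
    log(c)
    nums = nums - 6
    print(nums)
    nums = 18
    nums = c * nums
    c = 40 - nums
    nums = -3192 - nums
    return c

8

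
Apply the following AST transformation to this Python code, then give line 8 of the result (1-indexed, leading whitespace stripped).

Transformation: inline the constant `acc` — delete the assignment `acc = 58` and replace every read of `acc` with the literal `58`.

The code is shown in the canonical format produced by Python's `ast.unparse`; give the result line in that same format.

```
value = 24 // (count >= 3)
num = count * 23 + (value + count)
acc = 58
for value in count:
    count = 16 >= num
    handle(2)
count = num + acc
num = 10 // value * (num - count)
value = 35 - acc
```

value = 35 - 58

Transformed code:
value = 24 // (count >= 3)
num = count * 23 + (value + count)
for value in count:
    count = 16 >= num
    handle(2)
count = num + 58
num = 10 // value * (num - count)
value = 35 - 58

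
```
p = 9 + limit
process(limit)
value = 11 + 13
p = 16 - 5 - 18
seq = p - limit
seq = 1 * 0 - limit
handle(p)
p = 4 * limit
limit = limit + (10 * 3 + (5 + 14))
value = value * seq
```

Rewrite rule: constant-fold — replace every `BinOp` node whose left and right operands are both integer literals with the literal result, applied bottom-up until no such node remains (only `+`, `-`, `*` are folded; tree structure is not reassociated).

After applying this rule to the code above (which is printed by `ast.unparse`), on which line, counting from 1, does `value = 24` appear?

Transformed code:
p = 9 + limit
process(limit)
value = 24
p = -7
seq = p - limit
seq = 0 - limit
handle(p)
p = 4 * limit
limit = limit + 49
value = value * seq

3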